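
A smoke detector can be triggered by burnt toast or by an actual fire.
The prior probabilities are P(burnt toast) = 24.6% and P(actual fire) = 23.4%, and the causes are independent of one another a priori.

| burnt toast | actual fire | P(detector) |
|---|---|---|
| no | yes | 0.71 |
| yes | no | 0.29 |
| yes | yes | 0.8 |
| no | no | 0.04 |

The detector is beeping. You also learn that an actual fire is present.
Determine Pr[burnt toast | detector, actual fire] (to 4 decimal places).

Pr[burnt toast | detector, actual fire] ≈ 0.2688

Weight on burnt toast=true, given the evidence: 0.8*0.246 = 0.196800
The normalizing constant is 0.71*0.754 + 0.8*0.246 = 0.732140
Posterior = 0.196800 / 0.732140 ≈ 0.2688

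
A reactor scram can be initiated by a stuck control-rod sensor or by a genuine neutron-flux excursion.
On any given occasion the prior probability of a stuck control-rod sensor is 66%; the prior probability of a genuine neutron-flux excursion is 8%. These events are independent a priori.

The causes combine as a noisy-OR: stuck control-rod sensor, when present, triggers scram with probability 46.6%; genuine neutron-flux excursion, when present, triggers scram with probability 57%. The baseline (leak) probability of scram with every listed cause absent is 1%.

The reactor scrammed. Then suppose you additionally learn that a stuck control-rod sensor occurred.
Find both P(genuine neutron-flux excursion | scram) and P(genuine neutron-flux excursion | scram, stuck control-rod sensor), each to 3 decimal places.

P(genuine neutron-flux excursion | scram) ≈ 0.163; P(genuine neutron-flux excursion | scram, stuck control-rod sensor) ≈ 0.125

Under noisy-OR, P(scram | causes) = 1 − (1−0.01)·∏(1−qᵢ) over the active causes.
Weight on genuine neutron-flux excursion=true, given the evidence: 0.015621 + 0.040797 = 0.056418
The normalizing constant is 0.01*0.34*0.92 + 0.5743*0.34*0.08 + 0.47134*0.66*0.92 + 0.772676*0.66*0.08 = 0.345744
P(genuine neutron-flux excursion | scram) = 0.056418/0.345744 ≈ 0.163

With the extra evidence:
By total probability over both values of genuine neutron-flux excursion:
  P(scram | stuck control-rod sensor) = 0.47134×0.92 + 0.772676×0.08
        = 0.433633 + 0.061814 = 0.495447
The terms with genuine neutron-flux excursion present sum to 0.061814, so
  P(genuine neutron-flux excursion | scram, stuck control-rod sensor) = 0.061814 / 0.495447 ≈ 0.125
— stuck control-rod sensor explains away the evidence for genuine neutron-flux excursion.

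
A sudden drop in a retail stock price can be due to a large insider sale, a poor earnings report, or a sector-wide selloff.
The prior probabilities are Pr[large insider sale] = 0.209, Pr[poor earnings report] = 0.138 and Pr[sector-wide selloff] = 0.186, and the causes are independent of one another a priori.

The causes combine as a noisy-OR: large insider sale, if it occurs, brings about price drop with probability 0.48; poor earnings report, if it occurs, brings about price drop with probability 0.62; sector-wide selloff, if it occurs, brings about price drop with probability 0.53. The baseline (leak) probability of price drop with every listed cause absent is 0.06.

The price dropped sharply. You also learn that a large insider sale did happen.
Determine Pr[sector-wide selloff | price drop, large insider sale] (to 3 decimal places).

Pr[sector-wide selloff | price drop, large insider sale] ≈ 0.246

Under noisy-OR, P(price drop | causes) = 1 − (1−0.06)·∏(1−qᵢ) over the active causes.
Sum P(price drop|·) weighted by the priors over the 4 (poor earnings report, sector-wide selloff) configurations:
  P(price drop | large insider sale) = 0.5112·0.862·0.814 + 0.770264·0.862·0.186 + 0.814256·0.138·0.814 + 0.9127·0.138·0.186
        = 0.358693 + 0.123498 + 0.091467 + 0.023427 = 0.597085
Configurations with sector-wide selloff contribute 0.146925, so
  P(sector-wide selloff | price drop, large insider sale) = 0.146925 / 0.597085 ≈ 0.246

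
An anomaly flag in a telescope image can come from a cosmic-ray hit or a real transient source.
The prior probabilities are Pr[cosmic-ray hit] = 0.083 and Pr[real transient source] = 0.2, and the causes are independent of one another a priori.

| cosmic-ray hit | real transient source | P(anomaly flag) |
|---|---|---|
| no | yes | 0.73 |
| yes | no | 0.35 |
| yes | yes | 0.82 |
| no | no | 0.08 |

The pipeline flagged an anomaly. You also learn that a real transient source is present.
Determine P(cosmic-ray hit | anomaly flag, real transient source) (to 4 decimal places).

P(anomaly flag | real transient source) = 0.73*0.917 + 0.82*0.083 = 0.669410 + 0.068060 = 0.737470
Restricting to configurations with cosmic-ray hit present: 0.82*0.083 = 0.068060.
Hence the posterior is 0.068060/0.737470 ≈ 0.0923.

P(cosmic-ray hit | anomaly flag, real transient source) ≈ 0.0923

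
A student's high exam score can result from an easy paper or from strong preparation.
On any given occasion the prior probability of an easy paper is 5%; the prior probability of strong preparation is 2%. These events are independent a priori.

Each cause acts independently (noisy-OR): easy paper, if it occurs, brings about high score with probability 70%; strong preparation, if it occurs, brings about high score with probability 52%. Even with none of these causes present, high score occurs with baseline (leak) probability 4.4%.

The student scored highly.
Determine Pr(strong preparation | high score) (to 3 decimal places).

Pr(strong preparation | high score) ≈ 0.128

Under noisy-OR, P(high score | causes) = 1 − (1−0.044)·∏(1−qᵢ) over the active causes.
By total probability over the 4 (easy paper, strong preparation) configurations:
  P(high score) = 0.044×0.95×0.98 + 0.54112×0.95×0.02 + 0.7132×0.05×0.98 + 0.862336×0.05×0.02
        = 0.040964 + 0.010281 + 0.034947 + 0.000862 = 0.087054
Keeping only the strong preparation-present terms gives 0.011143, so
  P(strong preparation | high score) = 0.011143 / 0.087054 ≈ 0.128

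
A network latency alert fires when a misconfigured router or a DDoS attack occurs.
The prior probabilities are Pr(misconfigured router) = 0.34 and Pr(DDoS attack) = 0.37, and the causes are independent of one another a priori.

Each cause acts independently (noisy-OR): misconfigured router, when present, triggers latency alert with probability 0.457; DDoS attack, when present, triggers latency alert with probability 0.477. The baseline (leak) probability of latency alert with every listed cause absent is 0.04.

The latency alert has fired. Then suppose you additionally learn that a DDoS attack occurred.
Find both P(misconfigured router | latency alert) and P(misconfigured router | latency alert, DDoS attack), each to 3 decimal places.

Under noisy-OR, P(latency alert | causes) = 1 − (1−0.04)·∏(1−qᵢ) over the active causes.
Enumerate the 4 (misconfigured router, DDoS attack) configurations and weight by the priors:
  P(latency alert) = 0.04×0.66×0.63 + 0.49792×0.66×0.37 + 0.47872×0.34×0.63 + 0.727371×0.34×0.37
        = 0.016632 + 0.121592 + 0.102542 + 0.091503 = 0.332269
The terms with misconfigured router present sum to 0.194045, so
  P(misconfigured router | latency alert) = 0.194045 / 0.332269 ≈ 0.584

Now also conditioning on DDoS attack=true:
Weight on misconfigured router=true, given the evidence: 0.727371*0.34 = 0.247306
The normalizing constant is 0.49792*0.66 + 0.727371*0.34 = 0.575933
Posterior = 0.247306 / 0.575933 ≈ 0.429

P(misconfigured router | latency alert) ≈ 0.584; P(misconfigured router | latency alert, DDoS attack) ≈ 0.429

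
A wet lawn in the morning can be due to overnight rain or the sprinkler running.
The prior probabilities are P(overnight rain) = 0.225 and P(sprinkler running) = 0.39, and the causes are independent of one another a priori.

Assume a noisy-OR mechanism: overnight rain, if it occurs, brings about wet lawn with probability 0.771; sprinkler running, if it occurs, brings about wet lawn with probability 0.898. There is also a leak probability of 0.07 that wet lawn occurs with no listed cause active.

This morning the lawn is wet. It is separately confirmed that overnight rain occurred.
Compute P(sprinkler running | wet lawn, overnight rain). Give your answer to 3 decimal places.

P(sprinkler running | wet lawn, overnight rain) ≈ 0.443

Under noisy-OR, P(wet lawn | causes) = 1 − (1−0.07)·∏(1−qᵢ) over the active causes.
By total probability over both values of sprinkler running:
  P(wet lawn | overnight rain) = 0.78703×0.61 + 0.978277×0.39
        = 0.480088 + 0.381528 = 0.861616
The terms with sprinkler running present sum to 0.381528, so
  P(sprinkler running | wet lawn, overnight rain) = 0.381528 / 0.861616 ≈ 0.443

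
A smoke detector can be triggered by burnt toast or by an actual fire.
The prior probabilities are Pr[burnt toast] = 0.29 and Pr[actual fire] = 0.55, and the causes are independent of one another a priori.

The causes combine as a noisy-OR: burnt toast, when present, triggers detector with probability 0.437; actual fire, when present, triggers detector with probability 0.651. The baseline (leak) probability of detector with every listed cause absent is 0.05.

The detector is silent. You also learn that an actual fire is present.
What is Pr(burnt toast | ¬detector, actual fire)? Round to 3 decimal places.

Under noisy-OR, P(detector | causes) = 1 − (1−0.05)·∏(1−qᵢ) over the active causes.
For the numerator, keep only burnt toast=true terms: 0.186663·0.29 = 0.054132
Denominator P(¬detector | actual fire): 0.33155·0.71 + 0.186663·0.29 = 0.289532
Posterior = 0.054132 / 0.289532 ≈ 0.187

Pr(burnt toast | ¬detector, actual fire) ≈ 0.187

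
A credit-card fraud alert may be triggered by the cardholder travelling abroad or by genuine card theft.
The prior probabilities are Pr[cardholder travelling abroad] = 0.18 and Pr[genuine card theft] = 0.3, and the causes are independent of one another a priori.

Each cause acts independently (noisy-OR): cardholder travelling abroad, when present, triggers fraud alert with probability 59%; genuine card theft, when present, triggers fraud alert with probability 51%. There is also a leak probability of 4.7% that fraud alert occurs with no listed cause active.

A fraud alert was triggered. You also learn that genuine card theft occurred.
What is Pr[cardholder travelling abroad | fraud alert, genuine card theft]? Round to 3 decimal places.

Pr[cardholder travelling abroad | fraud alert, genuine card theft] ≈ 0.250

Under noisy-OR, P(fraud alert | causes) = 1 − (1−0.047)·∏(1−qᵢ) over the active causes.
Numerator (weight on configurations with cardholder travelling abroad): 0.808542*0.18 = 0.145538
Denominator P(fraud alert | genuine card theft): 0.53303*0.82 + 0.808542*0.18 = 0.582623
P(cardholder travelling abroad | fraud alert, genuine card theft) = 0.145538/0.582623 ≈ 0.250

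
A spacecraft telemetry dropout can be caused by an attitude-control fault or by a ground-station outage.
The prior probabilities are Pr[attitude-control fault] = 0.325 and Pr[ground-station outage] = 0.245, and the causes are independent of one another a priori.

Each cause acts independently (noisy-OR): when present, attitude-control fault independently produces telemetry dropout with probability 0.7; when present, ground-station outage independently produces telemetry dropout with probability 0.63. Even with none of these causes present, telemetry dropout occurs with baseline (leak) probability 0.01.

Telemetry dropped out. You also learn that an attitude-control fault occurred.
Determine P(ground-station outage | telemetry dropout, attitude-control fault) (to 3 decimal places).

Under noisy-OR, P(telemetry dropout | causes) = 1 − (1−0.01)·∏(1−qᵢ) over the active causes.
By total probability over both values of ground-station outage:
  P(telemetry dropout | attitude-control fault) = 0.703·0.755 + 0.89011·0.245
        = 0.530765 + 0.218077 = 0.748842
Keeping only the ground-station outage-present terms gives 0.218077, so
  P(ground-station outage | telemetry dropout, attitude-control fault) = 0.218077 / 0.748842 ≈ 0.291

P(ground-station outage | telemetry dropout, attitude-control fault) ≈ 0.291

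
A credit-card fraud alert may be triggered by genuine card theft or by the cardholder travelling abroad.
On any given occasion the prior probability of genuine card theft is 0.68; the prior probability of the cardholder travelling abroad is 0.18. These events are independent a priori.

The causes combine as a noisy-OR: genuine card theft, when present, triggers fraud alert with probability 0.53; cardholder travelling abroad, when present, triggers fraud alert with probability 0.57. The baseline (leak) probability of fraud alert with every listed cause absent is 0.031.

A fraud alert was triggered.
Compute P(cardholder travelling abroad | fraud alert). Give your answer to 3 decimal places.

Under noisy-OR, P(fraud alert | causes) = 1 − (1−0.031)·∏(1−qᵢ) over the active causes.
P(fraud alert) = 0.031×0.32×0.82 + 0.58333×0.32×0.18 + 0.54457×0.68×0.82 + 0.804165×0.68×0.18 = 0.008134 + 0.033600 + 0.303652 + 0.098430 = 0.443816
The cardholder travelling abroad-present share is 0.033600 + 0.098430 = 0.132030.
So P(cardholder travelling abroad | fraud alert) = 0.132030/0.443816 ≈ 0.297.

P(cardholder travelling abroad | fraud alert) ≈ 0.297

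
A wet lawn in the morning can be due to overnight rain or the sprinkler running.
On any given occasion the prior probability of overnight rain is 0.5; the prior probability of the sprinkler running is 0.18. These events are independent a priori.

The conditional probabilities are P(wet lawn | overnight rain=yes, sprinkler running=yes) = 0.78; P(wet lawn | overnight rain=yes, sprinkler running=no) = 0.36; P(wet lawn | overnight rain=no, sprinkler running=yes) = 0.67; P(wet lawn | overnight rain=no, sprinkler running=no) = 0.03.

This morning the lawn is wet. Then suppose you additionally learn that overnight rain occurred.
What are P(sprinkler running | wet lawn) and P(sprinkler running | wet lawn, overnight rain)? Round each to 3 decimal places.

For the numerator, keep only sprinkler running=true terms: 0.060300 + 0.070200 = 0.130500
Normalizer over all consistent configurations: 0.03·0.5·0.82 + 0.67·0.5·0.18 + 0.36·0.5·0.82 + 0.78·0.5·0.18 = 0.290400
Posterior = 0.130500 / 0.290400 ≈ 0.449

Now also conditioning on overnight rain=true:
P(wet lawn | overnight rain) = 0.36*0.82 + 0.78*0.18 = 0.295200 + 0.140400 = 0.435600
Restricting to configurations with sprinkler running present: 0.78*0.18 = 0.140400.
So P(sprinkler running | wet lawn, overnight rain) = 0.140400/0.435600 ≈ 0.322.

P(sprinkler running | wet lawn) ≈ 0.449; P(sprinkler running | wet lawn, overnight rain) ≈ 0.322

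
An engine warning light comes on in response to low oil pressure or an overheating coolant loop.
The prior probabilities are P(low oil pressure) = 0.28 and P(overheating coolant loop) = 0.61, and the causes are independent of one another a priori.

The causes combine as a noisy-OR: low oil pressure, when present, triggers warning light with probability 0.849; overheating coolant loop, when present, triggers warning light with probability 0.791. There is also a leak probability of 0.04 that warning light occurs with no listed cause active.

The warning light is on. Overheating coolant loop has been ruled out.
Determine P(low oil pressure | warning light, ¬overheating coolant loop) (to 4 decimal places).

Under noisy-OR, P(warning light | causes) = 1 − (1−0.04)·∏(1−qᵢ) over the active causes.
For the numerator, keep only low oil pressure=true terms: 0.85504×0.28 = 0.239411
The normalizing constant is 0.04×0.72 + 0.85504×0.28 = 0.268211
P(low oil pressure | warning light, ¬overheating coolant loop) = 0.239411/0.268211 ≈ 0.8926

P(low oil pressure | warning light, ¬overheating coolant loop) ≈ 0.8926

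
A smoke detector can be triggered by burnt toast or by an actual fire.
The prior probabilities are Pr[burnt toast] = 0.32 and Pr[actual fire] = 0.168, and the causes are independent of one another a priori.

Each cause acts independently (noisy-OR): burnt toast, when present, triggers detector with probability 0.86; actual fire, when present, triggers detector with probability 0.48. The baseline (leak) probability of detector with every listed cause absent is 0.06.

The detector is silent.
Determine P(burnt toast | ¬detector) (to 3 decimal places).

P(burnt toast | ¬detector) ≈ 0.062

Under noisy-OR, P(detector | causes) = 1 − (1−0.06)·∏(1−qᵢ) over the active causes.
For the numerator, keep only burnt toast=true terms: 0.035037 + 0.003679 = 0.038716
The normalizing constant is 0.94*0.68*0.832 + 0.4888*0.68*0.168 + 0.1316*0.32*0.832 + 0.068432*0.32*0.168 = 0.626371
P(burnt toast | ¬detector) = 0.038716/0.626371 ≈ 0.062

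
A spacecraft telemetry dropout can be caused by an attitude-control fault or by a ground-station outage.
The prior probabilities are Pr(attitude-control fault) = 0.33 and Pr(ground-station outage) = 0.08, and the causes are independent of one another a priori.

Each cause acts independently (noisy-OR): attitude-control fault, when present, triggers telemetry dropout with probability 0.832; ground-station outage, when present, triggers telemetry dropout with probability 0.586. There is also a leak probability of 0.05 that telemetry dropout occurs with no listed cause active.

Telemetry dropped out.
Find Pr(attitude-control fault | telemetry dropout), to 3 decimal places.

Pr(attitude-control fault | telemetry dropout) ≈ 0.815

Under noisy-OR, P(telemetry dropout | causes) = 1 − (1−0.05)·∏(1−qᵢ) over the active causes.
For the numerator, keep only attitude-control fault=true terms: 0.255145 + 0.024656 = 0.279801
Denominator P(telemetry dropout): 0.05×0.67×0.92 + 0.6067×0.67×0.08 + 0.8404×0.33×0.92 + 0.933926×0.33×0.08 = 0.343140
P(attitude-control fault | telemetry dropout) = 0.279801/0.343140 ≈ 0.815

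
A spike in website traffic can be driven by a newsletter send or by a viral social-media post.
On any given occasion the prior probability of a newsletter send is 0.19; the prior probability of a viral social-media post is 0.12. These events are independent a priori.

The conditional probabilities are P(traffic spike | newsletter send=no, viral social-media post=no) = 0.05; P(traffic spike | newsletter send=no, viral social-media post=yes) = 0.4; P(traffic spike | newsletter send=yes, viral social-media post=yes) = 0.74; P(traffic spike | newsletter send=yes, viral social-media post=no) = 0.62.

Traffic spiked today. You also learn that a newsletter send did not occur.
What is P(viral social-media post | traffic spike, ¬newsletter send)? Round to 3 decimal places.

P(traffic spike | ¬newsletter send) = 0.05*0.88 + 0.4*0.12 = 0.044000 + 0.048000 = 0.092000
The viral social-media post-present share is 0.4*0.12 = 0.048000.
P(viral social-media post | traffic spike, ¬newsletter send) = 0.048000 / 0.092000 ≈ 0.522

P(viral social-media post | traffic spike, ¬newsletter send) ≈ 0.522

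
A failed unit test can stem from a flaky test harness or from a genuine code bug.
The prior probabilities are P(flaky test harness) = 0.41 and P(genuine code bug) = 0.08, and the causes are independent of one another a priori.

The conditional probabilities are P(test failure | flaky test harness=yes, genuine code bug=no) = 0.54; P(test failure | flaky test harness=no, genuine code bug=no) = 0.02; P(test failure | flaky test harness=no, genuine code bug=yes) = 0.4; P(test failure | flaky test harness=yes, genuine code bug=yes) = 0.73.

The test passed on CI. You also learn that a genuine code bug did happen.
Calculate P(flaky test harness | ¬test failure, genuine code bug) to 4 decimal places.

P(flaky test harness | ¬test failure, genuine code bug) ≈ 0.2382

Enumerate both values of flaky test harness and weight by the priors:
  P(¬test failure | genuine code bug) = 0.6*0.59 + 0.27*0.41
        = 0.354000 + 0.110700 = 0.464700
Keeping only the flaky test harness-present terms gives 0.110700, so
  P(flaky test harness | ¬test failure, genuine code bug) = 0.110700 / 0.464700 ≈ 0.2382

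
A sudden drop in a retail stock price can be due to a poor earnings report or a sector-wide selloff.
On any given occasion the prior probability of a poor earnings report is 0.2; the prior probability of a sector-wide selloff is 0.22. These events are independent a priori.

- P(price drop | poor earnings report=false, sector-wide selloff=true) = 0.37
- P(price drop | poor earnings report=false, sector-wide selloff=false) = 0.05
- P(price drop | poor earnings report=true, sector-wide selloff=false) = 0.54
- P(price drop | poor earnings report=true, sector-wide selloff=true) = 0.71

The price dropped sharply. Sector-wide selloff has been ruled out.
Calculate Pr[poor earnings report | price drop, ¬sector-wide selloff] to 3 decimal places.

P(price drop | ¬sector-wide selloff) = 0.05×0.8 + 0.54×0.2 = 0.040000 + 0.108000 = 0.148000
Of this, 0.108000 comes from 0.54×0.2 (the poor earnings report=true cases).
So P(poor earnings report | price drop, ¬sector-wide selloff) = 0.108000/0.148000 ≈ 0.730.

Pr[poor earnings report | price drop, ¬sector-wide selloff] ≈ 0.730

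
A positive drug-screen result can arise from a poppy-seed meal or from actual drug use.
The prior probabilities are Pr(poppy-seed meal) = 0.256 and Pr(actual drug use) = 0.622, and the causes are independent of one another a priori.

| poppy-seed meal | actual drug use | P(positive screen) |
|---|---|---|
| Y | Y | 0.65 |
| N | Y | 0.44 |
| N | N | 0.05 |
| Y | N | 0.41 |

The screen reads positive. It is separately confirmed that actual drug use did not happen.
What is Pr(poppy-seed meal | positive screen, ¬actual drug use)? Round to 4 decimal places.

Pr(poppy-seed meal | positive screen, ¬actual drug use) ≈ 0.7383

Enumerate both values of poppy-seed meal and weight by the priors:
  P(positive screen | ¬actual drug use) = 0.05×0.744 + 0.41×0.256
        = 0.037200 + 0.104960 = 0.142160
The terms with poppy-seed meal present sum to 0.104960, so
  P(poppy-seed meal | positive screen, ¬actual drug use) = 0.104960 / 0.142160 ≈ 0.7383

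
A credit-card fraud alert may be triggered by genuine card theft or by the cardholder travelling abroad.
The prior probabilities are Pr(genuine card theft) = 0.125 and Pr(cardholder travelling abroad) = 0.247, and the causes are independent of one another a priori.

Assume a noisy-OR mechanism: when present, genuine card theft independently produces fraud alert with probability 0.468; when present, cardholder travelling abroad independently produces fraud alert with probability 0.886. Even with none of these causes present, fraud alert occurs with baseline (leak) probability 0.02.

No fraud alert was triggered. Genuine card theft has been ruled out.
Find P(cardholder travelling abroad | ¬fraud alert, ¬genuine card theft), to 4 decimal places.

P(cardholder travelling abroad | ¬fraud alert, ¬genuine card theft) ≈ 0.0360

Under noisy-OR, P(fraud alert | causes) = 1 − (1−0.02)·∏(1−qᵢ) over the active causes.
P(¬fraud alert | ¬genuine card theft) = 0.98×0.753 + 0.11172×0.247 = 0.737940 + 0.027595 = 0.765535
Restricting to configurations with cardholder travelling abroad present: 0.11172×0.247 = 0.027595.
So P(cardholder travelling abroad | ¬fraud alert, ¬genuine card theft) = 0.027595/0.765535 ≈ 0.0360.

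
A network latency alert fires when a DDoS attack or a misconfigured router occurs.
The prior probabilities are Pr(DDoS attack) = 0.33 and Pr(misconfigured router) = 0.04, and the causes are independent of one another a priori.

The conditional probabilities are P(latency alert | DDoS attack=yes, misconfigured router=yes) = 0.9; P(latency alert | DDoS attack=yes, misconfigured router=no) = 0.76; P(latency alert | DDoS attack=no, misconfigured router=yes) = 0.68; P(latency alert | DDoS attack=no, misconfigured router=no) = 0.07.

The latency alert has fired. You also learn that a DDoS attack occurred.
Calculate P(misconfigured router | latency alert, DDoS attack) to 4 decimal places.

Enumerate both values of misconfigured router and weight by the priors:
  P(latency alert | DDoS attack) = 0.76·0.96 + 0.9·0.04
        = 0.729600 + 0.036000 = 0.765600
Configurations with misconfigured router contribute 0.036000, so
  P(misconfigured router | latency alert, DDoS attack) = 0.036000 / 0.765600 ≈ 0.0470

P(misconfigured router | latency alert, DDoS attack) ≈ 0.0470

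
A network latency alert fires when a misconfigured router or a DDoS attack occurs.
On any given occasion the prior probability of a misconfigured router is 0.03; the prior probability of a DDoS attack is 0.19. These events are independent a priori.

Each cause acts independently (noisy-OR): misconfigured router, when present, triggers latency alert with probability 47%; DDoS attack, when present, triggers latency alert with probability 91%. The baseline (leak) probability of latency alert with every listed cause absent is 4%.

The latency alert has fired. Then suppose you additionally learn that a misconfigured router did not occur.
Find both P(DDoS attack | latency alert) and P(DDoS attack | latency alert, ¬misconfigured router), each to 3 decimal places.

P(DDoS attack | latency alert) ≈ 0.800; P(DDoS attack | latency alert, ¬misconfigured router) ≈ 0.843

Under noisy-OR, P(latency alert | causes) = 1 − (1−0.04)·∏(1−qᵢ) over the active causes.
By total probability over the 4 (misconfigured router, DDoS attack) configurations:
  P(latency alert) = 0.04·0.97·0.81 + 0.9136·0.97·0.19 + 0.4912·0.03·0.81 + 0.954208·0.03·0.19
        = 0.031428 + 0.168376 + 0.011936 + 0.005439 = 0.217179
Configurations with DDoS attack contribute 0.173815, so
  P(DDoS attack | latency alert) = 0.173815 / 0.217179 ≈ 0.800

Now condition on the additional information:
P(latency alert | ¬misconfigured router) = 0.04·0.81 + 0.9136·0.19 = 0.032400 + 0.173584 = 0.205984
The DDoS attack-present share is 0.9136·0.19 = 0.173584.
Hence the posterior is 0.173584/0.205984 ≈ 0.843.
Ruling out misconfigured router raises the posterior on DDoS attack — the flip side of explaining away.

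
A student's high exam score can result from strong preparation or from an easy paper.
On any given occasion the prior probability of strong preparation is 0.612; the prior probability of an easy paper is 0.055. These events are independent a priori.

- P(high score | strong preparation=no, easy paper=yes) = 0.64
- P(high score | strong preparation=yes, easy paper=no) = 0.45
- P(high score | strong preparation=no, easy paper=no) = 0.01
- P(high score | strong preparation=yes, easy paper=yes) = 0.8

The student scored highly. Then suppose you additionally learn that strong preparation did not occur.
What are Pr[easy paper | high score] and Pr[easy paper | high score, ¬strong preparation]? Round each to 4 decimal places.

Pr[easy paper | high score] ≈ 0.1333; Pr[easy paper | high score, ¬strong preparation] ≈ 0.7884

P(high score) = 0.01×0.388×0.945 + 0.64×0.388×0.055 + 0.45×0.612×0.945 + 0.8×0.612×0.055 = 0.003667 + 0.013658 + 0.260253 + 0.026928 = 0.304506
Restricting to configurations with easy paper present: 0.013658 + 0.026928 = 0.040586.
Hence the posterior is 0.040586/0.304506 ≈ 0.1333.

With the extra evidence:
Numerator (weight on configurations with easy paper): 0.64·0.055 = 0.035200
The normalizing constant is 0.01·0.945 + 0.64·0.055 = 0.044650
Posterior = 0.035200 / 0.044650 ≈ 0.7884
Ruling out strong preparation raises the posterior on easy paper — the flip side of explaining away.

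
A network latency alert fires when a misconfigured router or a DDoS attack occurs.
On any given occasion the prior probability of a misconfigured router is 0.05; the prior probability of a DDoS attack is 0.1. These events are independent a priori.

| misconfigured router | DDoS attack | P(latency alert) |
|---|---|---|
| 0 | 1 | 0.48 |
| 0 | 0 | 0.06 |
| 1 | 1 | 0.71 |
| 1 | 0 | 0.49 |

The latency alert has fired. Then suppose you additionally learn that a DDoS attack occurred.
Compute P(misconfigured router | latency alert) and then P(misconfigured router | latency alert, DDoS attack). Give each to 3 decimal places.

Numerator (weight on configurations with misconfigured router): 0.022050 + 0.003550 = 0.025600
Denominator P(latency alert): 0.06·0.95·0.9 + 0.48·0.95·0.1 + 0.49·0.05·0.9 + 0.71·0.05·0.1 = 0.122500
Posterior = 0.025600 / 0.122500 ≈ 0.209

Now condition on the additional information:
P(latency alert | DDoS attack) = 0.48·0.95 + 0.71·0.05 = 0.456000 + 0.035500 = 0.491500
Restricting to configurations with misconfigured router present: 0.71·0.05 = 0.035500.
P(misconfigured router | latency alert, DDoS attack) = 0.035500 / 0.491500 ≈ 0.072
— DDoS attack explains away the evidence for misconfigured router.

P(misconfigured router | latency alert) ≈ 0.209; P(misconfigured router | latency alert, DDoS attack) ≈ 0.072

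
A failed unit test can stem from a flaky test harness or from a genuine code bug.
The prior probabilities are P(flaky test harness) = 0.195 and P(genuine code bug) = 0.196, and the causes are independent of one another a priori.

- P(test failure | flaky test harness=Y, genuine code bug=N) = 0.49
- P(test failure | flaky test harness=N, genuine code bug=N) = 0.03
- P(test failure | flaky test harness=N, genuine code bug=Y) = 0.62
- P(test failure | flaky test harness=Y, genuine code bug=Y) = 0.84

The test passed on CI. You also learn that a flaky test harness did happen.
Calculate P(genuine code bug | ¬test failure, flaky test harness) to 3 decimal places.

P(genuine code bug | ¬test failure, flaky test harness) ≈ 0.071

Sum P(¬test failure|·) weighted by the priors over both values of genuine code bug:
  P(¬test failure | flaky test harness) = 0.51·0.804 + 0.16·0.196
        = 0.410040 + 0.031360 = 0.441400
The terms with genuine code bug present sum to 0.031360, so
  P(genuine code bug | ¬test failure, flaky test harness) = 0.031360 / 0.441400 ≈ 0.071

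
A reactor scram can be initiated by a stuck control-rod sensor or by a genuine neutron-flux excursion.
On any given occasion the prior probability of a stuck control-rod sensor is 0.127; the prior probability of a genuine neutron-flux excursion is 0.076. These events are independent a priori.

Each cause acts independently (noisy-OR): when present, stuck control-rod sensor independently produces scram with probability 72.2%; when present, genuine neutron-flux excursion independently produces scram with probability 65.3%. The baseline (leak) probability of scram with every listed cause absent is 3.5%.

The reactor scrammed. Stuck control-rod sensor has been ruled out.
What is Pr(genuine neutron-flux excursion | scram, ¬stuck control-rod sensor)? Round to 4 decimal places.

Under noisy-OR, P(scram | causes) = 1 − (1−0.035)·∏(1−qᵢ) over the active causes.
Enumerate both values of genuine neutron-flux excursion and weight by the priors:
  P(scram | ¬stuck control-rod sensor) = 0.035·0.924 + 0.665145·0.076
        = 0.032340 + 0.050551 = 0.082891
Keeping only the genuine neutron-flux excursion-present terms gives 0.050551, so
  P(genuine neutron-flux excursion | scram, ¬stuck control-rod sensor) = 0.050551 / 0.082891 ≈ 0.6098

Pr(genuine neutron-flux excursion | scram, ¬stuck control-rod sensor) ≈ 0.6098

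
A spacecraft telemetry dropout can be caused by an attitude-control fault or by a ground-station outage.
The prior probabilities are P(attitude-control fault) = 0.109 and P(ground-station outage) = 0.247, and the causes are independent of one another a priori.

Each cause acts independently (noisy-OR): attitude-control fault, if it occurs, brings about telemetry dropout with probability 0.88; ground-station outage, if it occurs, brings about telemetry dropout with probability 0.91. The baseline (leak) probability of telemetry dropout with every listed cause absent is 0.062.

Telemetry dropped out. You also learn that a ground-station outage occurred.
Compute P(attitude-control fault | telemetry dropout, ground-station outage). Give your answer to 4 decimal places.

Under noisy-OR, P(telemetry dropout | causes) = 1 − (1−0.062)·∏(1−qᵢ) over the active causes.
Numerator (weight on configurations with attitude-control fault): 0.98987×0.109 = 0.107896
The normalizing constant is 0.91558×0.891 + 0.98987×0.109 = 0.923678
Posterior = 0.107896 / 0.923678 ≈ 0.1168

P(attitude-control fault | telemetry dropout, ground-station outage) ≈ 0.1168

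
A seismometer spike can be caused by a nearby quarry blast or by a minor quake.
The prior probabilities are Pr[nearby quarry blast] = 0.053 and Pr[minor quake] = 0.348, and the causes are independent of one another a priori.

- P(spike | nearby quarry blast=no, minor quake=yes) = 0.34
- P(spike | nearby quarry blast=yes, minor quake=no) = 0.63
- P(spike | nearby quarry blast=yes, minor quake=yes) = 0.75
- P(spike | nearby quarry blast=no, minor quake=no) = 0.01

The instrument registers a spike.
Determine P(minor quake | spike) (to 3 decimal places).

P(minor quake | spike) ≈ 0.818

Weight on minor quake=true, given the evidence: 0.112049 + 0.013833 = 0.125882
Denominator P(spike): 0.01·0.947·0.652 + 0.34·0.947·0.348 + 0.63·0.053·0.652 + 0.75·0.053·0.348 = 0.153826
P(minor quake | spike) = 0.125882/0.153826 ≈ 0.818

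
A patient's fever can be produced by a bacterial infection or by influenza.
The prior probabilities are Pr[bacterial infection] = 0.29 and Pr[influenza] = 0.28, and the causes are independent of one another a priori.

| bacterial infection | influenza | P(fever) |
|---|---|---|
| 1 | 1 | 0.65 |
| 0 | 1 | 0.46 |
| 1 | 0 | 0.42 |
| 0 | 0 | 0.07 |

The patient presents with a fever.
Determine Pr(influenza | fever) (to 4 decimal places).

Numerator (weight on configurations with influenza): 0.091448 + 0.052780 = 0.144228
Normalizer over all consistent configurations: 0.07×0.71×0.72 + 0.46×0.71×0.28 + 0.42×0.29×0.72 + 0.65×0.29×0.28 = 0.267708
Posterior = 0.144228 / 0.267708 ≈ 0.5388

Pr(influenza | fever) ≈ 0.5388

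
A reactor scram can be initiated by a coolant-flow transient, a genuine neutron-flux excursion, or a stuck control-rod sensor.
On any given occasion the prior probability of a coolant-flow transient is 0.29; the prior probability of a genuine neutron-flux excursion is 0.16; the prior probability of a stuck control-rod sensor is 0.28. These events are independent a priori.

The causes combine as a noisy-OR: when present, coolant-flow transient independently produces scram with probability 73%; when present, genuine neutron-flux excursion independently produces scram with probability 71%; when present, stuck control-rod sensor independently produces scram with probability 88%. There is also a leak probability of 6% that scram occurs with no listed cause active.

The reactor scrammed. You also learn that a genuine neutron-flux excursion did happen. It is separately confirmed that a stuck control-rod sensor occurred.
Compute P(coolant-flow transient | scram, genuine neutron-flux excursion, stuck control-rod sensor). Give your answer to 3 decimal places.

Under noisy-OR, P(scram | causes) = 1 − (1−0.06)·∏(1−qᵢ) over the active causes.
Weight on coolant-flow transient=true, given the evidence: 0.991168*0.29 = 0.287439
The normalizing constant is 0.967288*0.71 + 0.991168*0.29 = 0.974213
P(coolant-flow transient | scram, genuine neutron-flux excursion, stuck control-rod sensor) = 0.287439/0.974213 ≈ 0.295

P(coolant-flow transient | scram, genuine neutron-flux excursion, stuck control-rod sensor) ≈ 0.295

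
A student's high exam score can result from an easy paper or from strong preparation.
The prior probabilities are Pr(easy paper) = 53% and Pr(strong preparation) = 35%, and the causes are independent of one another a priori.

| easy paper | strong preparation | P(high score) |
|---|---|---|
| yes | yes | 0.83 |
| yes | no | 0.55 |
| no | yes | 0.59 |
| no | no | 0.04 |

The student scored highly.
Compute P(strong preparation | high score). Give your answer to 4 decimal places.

P(strong preparation | high score) ≈ 0.5545

P(high score) = 0.04*0.47*0.65 + 0.59*0.47*0.35 + 0.55*0.53*0.65 + 0.83*0.53*0.35 = 0.012220 + 0.097055 + 0.189475 + 0.153965 = 0.452715
Of this, 0.251020 comes from 0.097055 + 0.153965 (the strong preparation=true cases).
P(strong preparation | high score) = 0.251020 / 0.452715 ≈ 0.5545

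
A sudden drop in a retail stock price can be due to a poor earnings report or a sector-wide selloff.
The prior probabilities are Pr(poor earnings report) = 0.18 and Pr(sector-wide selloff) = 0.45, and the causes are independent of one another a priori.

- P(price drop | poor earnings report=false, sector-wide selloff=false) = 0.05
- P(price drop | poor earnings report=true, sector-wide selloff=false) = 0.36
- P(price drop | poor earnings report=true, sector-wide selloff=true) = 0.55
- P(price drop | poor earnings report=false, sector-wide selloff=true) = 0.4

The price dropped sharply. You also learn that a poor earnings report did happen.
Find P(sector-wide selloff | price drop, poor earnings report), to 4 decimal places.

P(sector-wide selloff | price drop, poor earnings report) ≈ 0.5556

P(price drop | poor earnings report) = 0.36*0.55 + 0.55*0.45 = 0.198000 + 0.247500 = 0.445500
Of this, 0.247500 comes from 0.55*0.45 (the sector-wide selloff=true cases).
P(sector-wide selloff | price drop, poor earnings report) = 0.247500 / 0.445500 ≈ 0.5556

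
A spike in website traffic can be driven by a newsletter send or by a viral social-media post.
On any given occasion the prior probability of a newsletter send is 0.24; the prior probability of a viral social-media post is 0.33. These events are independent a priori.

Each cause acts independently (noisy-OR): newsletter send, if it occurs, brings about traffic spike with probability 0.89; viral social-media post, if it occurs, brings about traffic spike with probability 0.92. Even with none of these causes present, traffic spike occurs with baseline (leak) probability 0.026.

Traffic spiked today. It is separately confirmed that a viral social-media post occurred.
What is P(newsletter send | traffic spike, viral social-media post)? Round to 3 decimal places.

P(newsletter send | traffic spike, viral social-media post) ≈ 0.253

Under noisy-OR, P(traffic spike | causes) = 1 − (1−0.026)·∏(1−qᵢ) over the active causes.
Sum P(traffic spike|·) weighted by the priors over both values of newsletter send:
  P(traffic spike | viral social-media post) = 0.92208×0.76 + 0.991429×0.24
        = 0.700781 + 0.237943 = 0.938724
Keeping only the newsletter send-present terms gives 0.237943, so
  P(newsletter send | traffic spike, viral social-media post) = 0.237943 / 0.938724 ≈ 0.253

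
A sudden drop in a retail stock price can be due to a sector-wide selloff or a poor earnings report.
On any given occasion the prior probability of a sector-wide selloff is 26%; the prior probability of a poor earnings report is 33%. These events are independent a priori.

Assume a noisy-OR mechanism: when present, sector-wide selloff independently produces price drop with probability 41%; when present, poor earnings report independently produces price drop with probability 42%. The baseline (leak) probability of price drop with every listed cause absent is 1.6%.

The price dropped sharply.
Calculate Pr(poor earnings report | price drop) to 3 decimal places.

Under noisy-OR, P(price drop | causes) = 1 − (1−0.016)·∏(1−qᵢ) over the active causes.
P(price drop) = 0.016·0.74·0.67 + 0.42928·0.74·0.33 + 0.41944·0.26·0.67 + 0.663275·0.26·0.33 = 0.007933 + 0.104830 + 0.073066 + 0.056909 = 0.242738
Of this, 0.161739 comes from 0.104830 + 0.056909 (the poor earnings report=true cases).
P(poor earnings report | price drop) = 0.161739 / 0.242738 ≈ 0.666

Pr(poor earnings report | price drop) ≈ 0.666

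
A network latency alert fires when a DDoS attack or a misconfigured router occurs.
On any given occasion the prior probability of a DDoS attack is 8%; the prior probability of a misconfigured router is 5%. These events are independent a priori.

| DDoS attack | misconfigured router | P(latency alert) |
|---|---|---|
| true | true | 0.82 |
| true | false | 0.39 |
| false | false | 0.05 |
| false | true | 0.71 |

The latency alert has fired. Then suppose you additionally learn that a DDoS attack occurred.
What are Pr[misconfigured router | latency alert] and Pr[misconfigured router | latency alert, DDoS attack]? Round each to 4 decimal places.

Pr[misconfigured router | latency alert] ≈ 0.3289; Pr[misconfigured router | latency alert, DDoS attack] ≈ 0.0996

Numerator (weight on configurations with misconfigured router): 0.032660 + 0.003280 = 0.035940
Denominator P(latency alert): 0.05·0.92·0.95 + 0.71·0.92·0.05 + 0.39·0.08·0.95 + 0.82·0.08·0.05 = 0.109280
P(misconfigured router | latency alert) = 0.035940/0.109280 ≈ 0.3289

Now condition on the additional information:
P(latency alert | DDoS attack) = 0.39·0.95 + 0.82·0.05 = 0.370500 + 0.041000 = 0.411500
Restricting to configurations with misconfigured router present: 0.82·0.05 = 0.041000.
Hence the posterior is 0.041000/0.411500 ≈ 0.0996.
This is intercausal reasoning (explaining away): once DDoS attack accounts for the latency alert, misconfigured router becomes less likely.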